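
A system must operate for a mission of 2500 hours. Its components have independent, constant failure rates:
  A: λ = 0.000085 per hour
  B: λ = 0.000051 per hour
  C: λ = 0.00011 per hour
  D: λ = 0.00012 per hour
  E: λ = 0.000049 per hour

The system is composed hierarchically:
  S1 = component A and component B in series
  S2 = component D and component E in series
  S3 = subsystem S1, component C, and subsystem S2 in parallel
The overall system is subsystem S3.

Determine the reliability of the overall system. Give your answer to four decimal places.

R(A) = exp(−0.000085 × 2500) = 0.808560
R(B) = exp(−0.000051 × 2500) = 0.880293
R(C) = exp(−0.00011 × 2500) = 0.759572
R(D) = exp(−0.00012 × 2500) = 0.740818
R(E) = exp(−0.000049 × 2500) = 0.884706
Series (A and B): 0.808560 × 0.880293 = 0.711770
Series (D and E): 0.740818 × 0.884706 = 0.655406
Parallel ([0.711770], C, and [0.655406]): 1 − (1 − 0.711770)(1 − 0.759572)(1 − 0.655406) = 0.9761

0.9761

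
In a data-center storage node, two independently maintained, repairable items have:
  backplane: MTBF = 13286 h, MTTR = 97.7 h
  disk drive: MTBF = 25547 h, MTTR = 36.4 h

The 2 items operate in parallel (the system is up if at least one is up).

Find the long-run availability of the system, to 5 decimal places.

0.99999

A(backplane) = MTBF/(MTBF+MTTR) = 13286/(13286+97.7) = 0.992700
A(disk drive) = MTBF/(MTBF+MTTR) = 25547/(25547+36.4) = 0.998577
Parallel availability: 1 − (1 − 0.992700)(1 − 0.998577) = 0.99999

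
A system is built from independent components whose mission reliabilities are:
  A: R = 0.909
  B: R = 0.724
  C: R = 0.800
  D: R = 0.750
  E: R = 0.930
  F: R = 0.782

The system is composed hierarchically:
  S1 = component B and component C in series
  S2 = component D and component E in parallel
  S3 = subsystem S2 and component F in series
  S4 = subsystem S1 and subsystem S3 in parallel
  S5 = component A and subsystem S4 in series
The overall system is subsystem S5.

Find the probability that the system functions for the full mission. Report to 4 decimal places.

Series (B and C): 0.724000 × 0.800000 = 0.579200
Parallel (D and E): 1 − (1 − 0.750000)(1 − 0.930000) = 0.982500
Series ([0.982500] and F): 0.982500 × 0.782000 = 0.768315
Parallel ([0.579200] and [0.768315]): 1 − (1 − 0.579200)(1 − 0.768315) = 0.902507
Series (A and [0.902507]): 0.909000 × 0.902507 = 0.8204

0.8204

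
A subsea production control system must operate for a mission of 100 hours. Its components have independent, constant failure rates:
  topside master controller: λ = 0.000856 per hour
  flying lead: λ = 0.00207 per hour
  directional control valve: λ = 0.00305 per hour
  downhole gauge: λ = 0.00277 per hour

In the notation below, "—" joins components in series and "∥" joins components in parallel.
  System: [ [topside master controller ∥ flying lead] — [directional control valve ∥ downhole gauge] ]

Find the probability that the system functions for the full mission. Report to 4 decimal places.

0.9220

R(topside master controller) = exp(−0.000856 × 100) = 0.917961
R(flying lead) = exp(−0.00207 × 100) = 0.813020
R(directional control valve) = exp(−0.00305 × 100) = 0.737123
R(downhole gauge) = exp(−0.00277 × 100) = 0.758054
Parallel (topside master controller and flying lead): 1 − (1 − 0.917961)(1 − 0.813020) = 0.984660
Parallel (directional control valve and downhole gauge): 1 − (1 − 0.737123)(1 − 0.758054) = 0.936398
Series ([0.984660] and [0.936398]): 0.984660 × 0.936398 = 0.9220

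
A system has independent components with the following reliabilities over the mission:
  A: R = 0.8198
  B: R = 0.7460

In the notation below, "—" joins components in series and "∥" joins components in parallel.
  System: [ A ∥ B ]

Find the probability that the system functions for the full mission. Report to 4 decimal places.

0.9542

Parallel (A and B): 1 − (1 − 0.819800)(1 − 0.746000) = 0.9542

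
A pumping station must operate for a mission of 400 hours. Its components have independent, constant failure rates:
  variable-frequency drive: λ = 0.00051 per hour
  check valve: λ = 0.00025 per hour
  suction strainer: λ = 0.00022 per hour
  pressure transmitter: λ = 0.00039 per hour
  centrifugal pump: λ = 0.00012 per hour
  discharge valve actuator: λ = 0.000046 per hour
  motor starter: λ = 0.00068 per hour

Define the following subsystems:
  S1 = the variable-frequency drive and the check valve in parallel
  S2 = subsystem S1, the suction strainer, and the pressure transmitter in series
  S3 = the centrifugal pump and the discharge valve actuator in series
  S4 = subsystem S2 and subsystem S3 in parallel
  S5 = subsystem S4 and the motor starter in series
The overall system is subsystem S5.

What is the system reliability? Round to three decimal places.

0.751

R(variable-frequency drive) = exp(−0.00051 × 400) = 0.81546
R(check valve) = exp(−0.00025 × 400) = 0.90484
R(suction strainer) = exp(−0.00022 × 400) = 0.91576
R(pressure transmitter) = exp(−0.00039 × 400) = 0.85556
R(centrifugal pump) = exp(−0.00012 × 400) = 0.95313
R(discharge valve actuator) = exp(−0.000046 × 400) = 0.98177
R(motor starter) = exp(−0.00068 × 400) = 0.76185
Parallel (variable-frequency drive and check valve): 1 − (1 − 0.81546)(1 − 0.90484) = 0.98244
Series ([0.98244], suction strainer, and pressure transmitter): 0.98244 × 0.91576 × 0.85556 = 0.76973
Series (centrifugal pump and discharge valve actuator): 0.95313 × 0.98177 = 0.93575
Parallel ([0.76973] and [0.93575]): 1 − (1 − 0.76973)(1 − 0.93575) = 0.98521
Series ([0.98521] and motor starter): 0.98521 × 0.76185 = 0.751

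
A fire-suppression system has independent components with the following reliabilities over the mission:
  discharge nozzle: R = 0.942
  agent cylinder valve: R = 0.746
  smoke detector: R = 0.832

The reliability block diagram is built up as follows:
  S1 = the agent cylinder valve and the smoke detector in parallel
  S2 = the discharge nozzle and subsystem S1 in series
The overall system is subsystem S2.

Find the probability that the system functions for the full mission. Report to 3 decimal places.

0.902

Parallel (agent cylinder valve and smoke detector): 1 − (1 − 0.74600)(1 − 0.83200) = 0.95733
Series (discharge nozzle and [0.95733]): 0.94200 × 0.95733 = 0.902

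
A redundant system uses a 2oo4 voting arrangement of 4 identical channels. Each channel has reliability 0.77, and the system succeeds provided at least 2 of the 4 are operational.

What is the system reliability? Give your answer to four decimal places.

R = Σ_{i=2}^{4} C(4,i) p^i (1−p)^{4−i} with p = 0.77
C(4,2)·0.77^2·0.23^2 = 0.188186
C(4,3)·0.77^3·0.23^1 = 0.420010
C(4,4)·0.77^4·0.23^0 = 0.351530
Sum = 0.9597

0.9597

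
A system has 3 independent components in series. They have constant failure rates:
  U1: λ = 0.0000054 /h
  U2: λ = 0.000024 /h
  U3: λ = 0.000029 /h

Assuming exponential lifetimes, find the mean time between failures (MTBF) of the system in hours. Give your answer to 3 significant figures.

Series of exponential components: λ_sys = Σ λ_i
λ_sys = 0.0000054 + 0.000024 + 0.000029 = 5.8400e-05 /h
MTBF = 1 / λ_sys = 17100 h

17100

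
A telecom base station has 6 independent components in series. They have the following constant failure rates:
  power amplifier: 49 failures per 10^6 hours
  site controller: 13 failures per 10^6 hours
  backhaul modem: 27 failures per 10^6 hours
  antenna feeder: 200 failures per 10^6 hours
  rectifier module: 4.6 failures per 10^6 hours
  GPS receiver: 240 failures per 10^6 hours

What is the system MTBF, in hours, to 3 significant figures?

1870

Series of exponential components: λ_sys = Σ λ_i
λ_sys = 0.000049 + 0.000013 + 0.000027 + 0.00020 + 0.0000046 + 0.00024 = 5.3360e-04 /h
MTBF = 1 / λ_sys = 1870 h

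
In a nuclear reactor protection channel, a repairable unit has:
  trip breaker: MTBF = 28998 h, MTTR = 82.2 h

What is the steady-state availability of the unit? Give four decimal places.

A(trip breaker) = MTBF/(MTBF+MTTR) = 28998/(28998+82.2) = 0.9972

0.9972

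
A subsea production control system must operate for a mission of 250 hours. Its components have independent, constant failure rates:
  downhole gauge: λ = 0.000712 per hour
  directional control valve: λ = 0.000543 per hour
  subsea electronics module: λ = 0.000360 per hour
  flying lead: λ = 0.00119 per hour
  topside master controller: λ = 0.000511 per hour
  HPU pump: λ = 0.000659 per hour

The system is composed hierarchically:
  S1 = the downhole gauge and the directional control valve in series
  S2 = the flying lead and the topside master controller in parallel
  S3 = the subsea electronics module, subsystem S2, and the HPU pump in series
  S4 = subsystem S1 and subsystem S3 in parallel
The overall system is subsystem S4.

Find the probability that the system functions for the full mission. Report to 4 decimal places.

R(downhole gauge) = exp(−0.000712 × 250) = 0.836942
R(directional control valve) = exp(−0.000543 × 250) = 0.873061
R(subsea electronics module) = exp(−0.000360 × 250) = 0.913931
R(flying lead) = exp(−0.00119 × 250) = 0.742673
R(topside master controller) = exp(−0.000511 × 250) = 0.880073
R(HPU pump) = exp(−0.000659 × 250) = 0.848106
Series (downhole gauge and directional control valve): 0.836942 × 0.873061 = 0.730701
Parallel (flying lead and topside master controller): 1 − (1 − 0.742673)(1 − 0.880073) = 0.969140
Series (subsea electronics module, [0.969140], and HPU pump): 0.913931 × 0.969140 × 0.848106 = 0.751190
Parallel ([0.730701] and [0.751190]): 1 − (1 − 0.730701)(1 − 0.751190) = 0.9330

0.9330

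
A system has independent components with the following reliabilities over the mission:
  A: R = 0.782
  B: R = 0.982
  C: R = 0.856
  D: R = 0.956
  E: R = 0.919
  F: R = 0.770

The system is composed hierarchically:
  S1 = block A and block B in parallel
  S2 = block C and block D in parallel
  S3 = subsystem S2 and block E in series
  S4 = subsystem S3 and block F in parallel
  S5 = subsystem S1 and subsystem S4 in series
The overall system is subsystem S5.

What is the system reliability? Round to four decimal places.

Parallel (A and B): 1 − (1 − 0.782000)(1 − 0.982000) = 0.996076
Parallel (C and D): 1 − (1 − 0.856000)(1 − 0.956000) = 0.993664
Series ([0.993664] and E): 0.993664 × 0.919000 = 0.913177
Parallel ([0.913177] and F): 1 − (1 − 0.913177)(1 − 0.770000) = 0.980031
Series ([0.996076] and [0.980031]): 0.996076 × 0.980031 = 0.9762

0.9762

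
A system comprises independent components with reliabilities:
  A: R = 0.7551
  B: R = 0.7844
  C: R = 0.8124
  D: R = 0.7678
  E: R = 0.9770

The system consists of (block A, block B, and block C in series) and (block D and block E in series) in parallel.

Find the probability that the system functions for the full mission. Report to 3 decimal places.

Series (A, B, and C): 0.75510 × 0.78440 × 0.81240 = 0.48118
Series (D and E): 0.76780 × 0.97700 = 0.75014
Parallel ([0.48118] and [0.75014]): 1 − (1 − 0.48118)(1 − 0.75014) = 0.870

0.870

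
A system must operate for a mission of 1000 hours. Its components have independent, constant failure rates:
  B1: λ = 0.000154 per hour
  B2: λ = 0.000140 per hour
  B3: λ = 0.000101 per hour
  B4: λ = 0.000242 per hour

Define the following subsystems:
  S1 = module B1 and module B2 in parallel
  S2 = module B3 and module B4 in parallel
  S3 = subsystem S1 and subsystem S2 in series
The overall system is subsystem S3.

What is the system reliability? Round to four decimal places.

0.9611

R(B1) = exp(−0.000154 × 1000) = 0.857272
R(B2) = exp(−0.000140 × 1000) = 0.869358
R(B3) = exp(−0.000101 × 1000) = 0.903933
R(B4) = exp(−0.000242 × 1000) = 0.785056
Parallel (B1 and B2): 1 − (1 − 0.857272)(1 − 0.869358) = 0.981354
Parallel (B3 and B4): 1 − (1 − 0.903933)(1 − 0.785056) = 0.979351
Series ([0.981354] and [0.979351]): 0.981354 × 0.979351 = 0.9611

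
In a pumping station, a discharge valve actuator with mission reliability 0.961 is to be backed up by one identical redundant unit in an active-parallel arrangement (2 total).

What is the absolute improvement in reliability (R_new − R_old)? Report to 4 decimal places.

0.0375

R_before = 0.961
R_after = 1 − (1 − 0.961)^2 = 0.9985
ΔR = 0.9985 − 0.961 = 0.0375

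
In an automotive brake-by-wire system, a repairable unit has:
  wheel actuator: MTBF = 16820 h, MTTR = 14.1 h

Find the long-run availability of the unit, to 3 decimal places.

A(wheel actuator) = MTBF/(MTBF+MTTR) = 16820/(16820+14.1) = 0.999

0.999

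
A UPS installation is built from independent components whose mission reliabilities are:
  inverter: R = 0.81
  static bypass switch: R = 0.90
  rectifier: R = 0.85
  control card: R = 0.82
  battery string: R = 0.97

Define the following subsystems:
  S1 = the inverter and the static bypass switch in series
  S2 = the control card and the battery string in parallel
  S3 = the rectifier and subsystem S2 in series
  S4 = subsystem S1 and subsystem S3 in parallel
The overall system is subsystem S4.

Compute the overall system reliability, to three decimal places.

Series (inverter and static bypass switch): 0.81000 × 0.90000 = 0.72900
Parallel (control card and battery string): 1 − (1 − 0.82000)(1 − 0.97000) = 0.99460
Series (rectifier and [0.99460]): 0.85000 × 0.99460 = 0.84541
Parallel ([0.72900] and [0.84541]): 1 − (1 − 0.72900)(1 − 0.84541) = 0.958

0.958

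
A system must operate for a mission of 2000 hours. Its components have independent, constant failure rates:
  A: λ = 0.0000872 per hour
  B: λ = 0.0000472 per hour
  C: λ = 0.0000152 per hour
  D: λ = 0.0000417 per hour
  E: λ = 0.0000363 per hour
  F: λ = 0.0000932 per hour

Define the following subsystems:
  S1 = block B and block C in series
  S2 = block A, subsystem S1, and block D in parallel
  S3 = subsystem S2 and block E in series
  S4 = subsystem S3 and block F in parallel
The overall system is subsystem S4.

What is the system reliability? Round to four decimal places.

0.9879

R(A) = exp(−0.0000872 × 2000) = 0.839961
R(B) = exp(−0.0000472 × 2000) = 0.909919
R(C) = exp(−0.0000152 × 2000) = 0.970057
R(D) = exp(−0.0000417 × 2000) = 0.919983
R(E) = exp(−0.0000363 × 2000) = 0.929973
R(F) = exp(−0.0000932 × 2000) = 0.829942
Series (B and C): 0.909919 × 0.970057 = 0.882673
Parallel (A, [0.882673], and D): 1 − (1 − 0.839961)(1 − 0.882673)(1 − 0.919983) = 0.998498
Series ([0.998498] and E): 0.998498 × 0.929973 = 0.928576
Parallel ([0.928576] and F): 1 − (1 − 0.928576)(1 − 0.829942) = 0.9879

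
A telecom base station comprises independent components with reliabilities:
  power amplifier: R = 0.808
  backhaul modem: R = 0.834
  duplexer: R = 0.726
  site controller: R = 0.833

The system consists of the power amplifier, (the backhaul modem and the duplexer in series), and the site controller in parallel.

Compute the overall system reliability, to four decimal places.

Series (backhaul modem and duplexer): 0.834000 × 0.726000 = 0.605484
Parallel (power amplifier, [0.605484], and site controller): 1 − (1 − 0.808000)(1 − 0.605484)(1 − 0.833000) = 0.9874

0.9874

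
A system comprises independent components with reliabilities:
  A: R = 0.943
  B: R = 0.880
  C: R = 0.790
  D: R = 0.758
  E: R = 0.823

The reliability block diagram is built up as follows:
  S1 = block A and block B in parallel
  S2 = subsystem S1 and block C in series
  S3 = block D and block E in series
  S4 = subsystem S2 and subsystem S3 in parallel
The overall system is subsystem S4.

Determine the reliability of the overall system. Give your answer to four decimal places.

0.9190

Parallel (A and B): 1 − (1 − 0.943000)(1 − 0.880000) = 0.993160
Series ([0.993160] and C): 0.993160 × 0.790000 = 0.784596
Series (D and E): 0.758000 × 0.823000 = 0.623834
Parallel ([0.784596] and [0.623834]): 1 − (1 − 0.784596)(1 − 0.623834) = 0.9190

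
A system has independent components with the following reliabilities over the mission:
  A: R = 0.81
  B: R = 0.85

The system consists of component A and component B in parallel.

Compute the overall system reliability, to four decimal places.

Parallel (A and B): 1 − (1 − 0.810000)(1 − 0.850000) = 0.9715

0.9715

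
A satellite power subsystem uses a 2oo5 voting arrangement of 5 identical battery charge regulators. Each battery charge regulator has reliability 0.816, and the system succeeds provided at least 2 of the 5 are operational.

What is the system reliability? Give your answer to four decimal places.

R = Σ_{i=2}^{5} C(5,i) p^i (1−p)^{5−i} with p = 0.816
C(5,2)·0.816^2·0.184^3 = 0.041480
C(5,3)·0.816^3·0.184^2 = 0.183953
C(5,4)·0.816^4·0.184^1 = 0.407895
C(5,5)·0.816^5·0.184^0 = 0.361785
Sum = 0.9951

0.9951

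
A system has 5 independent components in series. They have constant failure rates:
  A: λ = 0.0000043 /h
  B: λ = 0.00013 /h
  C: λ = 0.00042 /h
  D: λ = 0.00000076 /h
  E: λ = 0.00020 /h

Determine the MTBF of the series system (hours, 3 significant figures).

Series of exponential components: λ_sys = Σ λ_i
λ_sys = 0.0000043 + 0.00013 + 0.00042 + 0.00000076 + 0.00020 = 7.5506e-04 /h
MTBF = 1 / λ_sys = 1320 h

1320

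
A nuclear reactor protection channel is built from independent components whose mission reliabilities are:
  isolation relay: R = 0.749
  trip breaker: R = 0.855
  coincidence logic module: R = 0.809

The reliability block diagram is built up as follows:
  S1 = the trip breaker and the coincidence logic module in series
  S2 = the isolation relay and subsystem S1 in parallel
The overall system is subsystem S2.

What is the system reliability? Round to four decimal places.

0.9226

Series (trip breaker and coincidence logic module): 0.855000 × 0.809000 = 0.691695
Parallel (isolation relay and [0.691695]): 1 − (1 − 0.749000)(1 − 0.691695) = 0.9226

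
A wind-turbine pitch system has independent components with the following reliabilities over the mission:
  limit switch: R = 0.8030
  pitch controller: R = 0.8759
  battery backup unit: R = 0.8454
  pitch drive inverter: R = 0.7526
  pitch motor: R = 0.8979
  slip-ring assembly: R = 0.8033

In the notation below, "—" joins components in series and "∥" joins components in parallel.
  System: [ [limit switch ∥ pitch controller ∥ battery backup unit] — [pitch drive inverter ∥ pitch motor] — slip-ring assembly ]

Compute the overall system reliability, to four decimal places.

0.7800

Parallel (limit switch, pitch controller, and battery backup unit): 1 − (1 − 0.803000)(1 − 0.875900)(1 − 0.845400) = 0.996220
Parallel (pitch drive inverter and pitch motor): 1 − (1 − 0.752600)(1 − 0.897900) = 0.974740
Series ([0.996220], [0.974740], and slip-ring assembly): 0.996220 × 0.974740 × 0.803300 = 0.7800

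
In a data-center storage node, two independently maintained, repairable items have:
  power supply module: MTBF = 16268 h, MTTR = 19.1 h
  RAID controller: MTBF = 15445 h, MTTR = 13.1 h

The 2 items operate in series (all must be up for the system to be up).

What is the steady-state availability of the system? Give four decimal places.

0.9980

A(power supply module) = MTBF/(MTBF+MTTR) = 16268/(16268+19.1) = 0.998827
A(RAID controller) = MTBF/(MTBF+MTTR) = 15445/(15445+13.1) = 0.999153
Series availability: 0.998827 × 0.999153 = 0.9980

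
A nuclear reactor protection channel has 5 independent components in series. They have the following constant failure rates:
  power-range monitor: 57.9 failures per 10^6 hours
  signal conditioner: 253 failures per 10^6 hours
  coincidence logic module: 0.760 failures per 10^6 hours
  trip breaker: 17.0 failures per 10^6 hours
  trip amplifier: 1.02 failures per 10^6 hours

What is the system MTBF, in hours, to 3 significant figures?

3030

Series of exponential components: λ_sys = Σ λ_i
λ_sys = 0.0000579 + 0.000253 + 0.000000760 + 0.0000170 + 0.00000102 = 3.2968e-04 /h
MTBF = 1 / λ_sys = 3030 h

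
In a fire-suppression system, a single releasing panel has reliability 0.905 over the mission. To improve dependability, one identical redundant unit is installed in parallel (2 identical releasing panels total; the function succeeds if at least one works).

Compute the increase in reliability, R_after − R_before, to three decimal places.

R_before = 0.905
R_after = 1 − (1 − 0.905)^2 = 0.991
ΔR = 0.991 − 0.905 = 0.086

0.086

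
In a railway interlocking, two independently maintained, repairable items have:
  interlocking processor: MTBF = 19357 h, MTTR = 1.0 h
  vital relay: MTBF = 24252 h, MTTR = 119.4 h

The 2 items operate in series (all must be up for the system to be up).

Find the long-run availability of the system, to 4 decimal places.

A(interlocking processor) = MTBF/(MTBF+MTTR) = 19357/(19357+1.0) = 0.999948
A(vital relay) = MTBF/(MTBF+MTTR) = 24252/(24252+119.4) = 0.995101
Series availability: 0.999948 × 0.995101 = 0.9950

0.9950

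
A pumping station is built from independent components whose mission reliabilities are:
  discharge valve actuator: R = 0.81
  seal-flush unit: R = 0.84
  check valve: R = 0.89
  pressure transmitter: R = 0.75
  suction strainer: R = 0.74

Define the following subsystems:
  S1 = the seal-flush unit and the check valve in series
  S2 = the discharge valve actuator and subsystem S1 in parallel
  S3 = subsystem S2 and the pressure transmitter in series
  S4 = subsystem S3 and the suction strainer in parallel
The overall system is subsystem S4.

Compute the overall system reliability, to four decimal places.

0.9256

Series (seal-flush unit and check valve): 0.840000 × 0.890000 = 0.747600
Parallel (discharge valve actuator and [0.747600]): 1 − (1 − 0.810000)(1 − 0.747600) = 0.952044
Series ([0.952044] and pressure transmitter): 0.952044 × 0.750000 = 0.714033
Parallel ([0.714033] and suction strainer): 1 − (1 − 0.714033)(1 − 0.740000) = 0.9256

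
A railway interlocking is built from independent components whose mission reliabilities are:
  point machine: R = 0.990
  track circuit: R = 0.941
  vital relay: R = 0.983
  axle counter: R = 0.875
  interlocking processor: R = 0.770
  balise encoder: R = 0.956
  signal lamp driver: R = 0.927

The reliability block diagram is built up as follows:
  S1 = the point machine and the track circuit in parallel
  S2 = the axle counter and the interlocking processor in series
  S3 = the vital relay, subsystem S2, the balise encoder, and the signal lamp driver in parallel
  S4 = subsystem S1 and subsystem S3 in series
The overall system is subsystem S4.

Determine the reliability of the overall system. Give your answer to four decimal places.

Parallel (point machine and track circuit): 1 − (1 − 0.990000)(1 − 0.941000) = 0.999410
Series (axle counter and interlocking processor): 0.875000 × 0.770000 = 0.673750
Parallel (vital relay, [0.673750], balise encoder, and signal lamp driver): 1 − (1 − 0.983000)(1 − 0.673750)(1 − 0.956000)(1 − 0.927000) = 0.999982
Series ([0.999410] and [0.999982]): 0.999410 × 0.999982 = 0.9994

0.9994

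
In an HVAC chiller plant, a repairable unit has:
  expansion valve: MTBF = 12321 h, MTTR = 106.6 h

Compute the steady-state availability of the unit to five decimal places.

A(expansion valve) = MTBF/(MTBF+MTTR) = 12321/(12321+106.6) = 0.99142

0.99142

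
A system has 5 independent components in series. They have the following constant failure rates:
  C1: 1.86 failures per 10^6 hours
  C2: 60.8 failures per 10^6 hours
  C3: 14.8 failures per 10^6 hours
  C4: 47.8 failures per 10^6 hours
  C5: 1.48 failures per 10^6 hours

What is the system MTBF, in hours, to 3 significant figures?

Series of exponential components: λ_sys = Σ λ_i
λ_sys = 0.00000186 + 0.0000608 + 0.0000148 + 0.0000478 + 0.00000148 = 1.2674e-04 /h
MTBF = 1 / λ_sys = 7890 h

7890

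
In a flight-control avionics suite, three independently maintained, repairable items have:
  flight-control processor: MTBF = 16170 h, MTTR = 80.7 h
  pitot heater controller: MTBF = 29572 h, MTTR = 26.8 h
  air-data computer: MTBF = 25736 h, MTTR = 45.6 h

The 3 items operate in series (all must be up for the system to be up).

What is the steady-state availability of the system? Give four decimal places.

0.9924

A(flight-control processor) = MTBF/(MTBF+MTTR) = 16170/(16170+80.7) = 0.995034
A(pitot heater controller) = MTBF/(MTBF+MTTR) = 29572/(29572+26.8) = 0.999095
A(air-data computer) = MTBF/(MTBF+MTTR) = 25736/(25736+45.6) = 0.998231
Series availability: 0.995034 × 0.999095 × 0.998231 = 0.9924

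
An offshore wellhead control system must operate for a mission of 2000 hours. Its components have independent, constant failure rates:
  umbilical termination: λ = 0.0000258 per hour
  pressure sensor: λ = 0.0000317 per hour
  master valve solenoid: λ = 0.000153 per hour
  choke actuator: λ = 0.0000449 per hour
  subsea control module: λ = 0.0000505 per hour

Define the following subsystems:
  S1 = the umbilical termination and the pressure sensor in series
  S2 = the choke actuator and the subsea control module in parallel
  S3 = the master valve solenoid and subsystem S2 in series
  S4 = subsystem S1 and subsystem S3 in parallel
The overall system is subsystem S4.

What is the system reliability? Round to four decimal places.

0.9707

R(umbilical termination) = exp(−0.0000258 × 2000) = 0.949709
R(pressure sensor) = exp(−0.0000317 × 2000) = 0.938568
R(master valve solenoid) = exp(−0.000153 × 2000) = 0.736387
R(choke actuator) = exp(−0.0000449 × 2000) = 0.914114
R(subsea control module) = exp(−0.0000505 × 2000) = 0.903933
Series (umbilical termination and pressure sensor): 0.949709 × 0.938568 = 0.891366
Parallel (choke actuator and subsea control module): 1 − (1 − 0.914114)(1 − 0.903933) = 0.991749
Series (master valve solenoid and [0.991749]): 0.736387 × 0.991749 = 0.730311
Parallel ([0.891366] and [0.730311]): 1 − (1 − 0.891366)(1 − 0.730311) = 0.9707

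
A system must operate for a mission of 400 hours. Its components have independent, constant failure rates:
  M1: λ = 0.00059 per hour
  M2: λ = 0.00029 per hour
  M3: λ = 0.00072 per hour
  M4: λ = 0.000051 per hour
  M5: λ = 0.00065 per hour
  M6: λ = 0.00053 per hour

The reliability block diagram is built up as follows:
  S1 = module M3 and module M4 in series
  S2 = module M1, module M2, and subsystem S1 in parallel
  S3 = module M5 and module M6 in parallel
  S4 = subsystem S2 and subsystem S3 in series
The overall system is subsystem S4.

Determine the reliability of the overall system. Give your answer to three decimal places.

R(M1) = exp(−0.00059 × 400) = 0.78978
R(M2) = exp(−0.00029 × 400) = 0.89048
R(M3) = exp(−0.00072 × 400) = 0.74976
R(M4) = exp(−0.000051 × 400) = 0.97981
R(M5) = exp(−0.00065 × 400) = 0.77105
R(M6) = exp(−0.00053 × 400) = 0.80896
Series (M3 and M4): 0.74976 × 0.97981 = 0.73462
Parallel (M1, M2, and [0.73462]): 1 − (1 − 0.78978)(1 − 0.89048)(1 − 0.73462) = 0.99389
Parallel (M5 and M6): 1 − (1 − 0.77105)(1 − 0.80896) = 0.95626
Series ([0.99389] and [0.95626]): 0.99389 × 0.95626 = 0.950

0.950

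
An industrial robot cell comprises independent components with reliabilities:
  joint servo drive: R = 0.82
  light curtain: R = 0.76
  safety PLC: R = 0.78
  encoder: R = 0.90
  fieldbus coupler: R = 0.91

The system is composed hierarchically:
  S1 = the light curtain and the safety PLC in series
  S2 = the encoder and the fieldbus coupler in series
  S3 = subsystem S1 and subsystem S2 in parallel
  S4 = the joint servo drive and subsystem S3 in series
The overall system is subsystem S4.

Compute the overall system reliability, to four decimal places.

0.7596

Series (light curtain and safety PLC): 0.760000 × 0.780000 = 0.592800
Series (encoder and fieldbus coupler): 0.900000 × 0.910000 = 0.819000
Parallel ([0.592800] and [0.819000]): 1 − (1 − 0.592800)(1 − 0.819000) = 0.926297
Series (joint servo drive and [0.926297]): 0.820000 × 0.926297 = 0.7596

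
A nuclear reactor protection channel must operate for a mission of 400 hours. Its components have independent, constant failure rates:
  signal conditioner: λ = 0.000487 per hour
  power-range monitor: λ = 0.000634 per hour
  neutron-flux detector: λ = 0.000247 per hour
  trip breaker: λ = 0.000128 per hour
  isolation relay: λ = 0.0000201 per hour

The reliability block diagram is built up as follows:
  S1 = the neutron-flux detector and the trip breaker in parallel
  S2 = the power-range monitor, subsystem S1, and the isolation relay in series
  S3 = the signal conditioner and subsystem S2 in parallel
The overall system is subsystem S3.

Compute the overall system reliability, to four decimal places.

0.9586

R(signal conditioner) = exp(−0.000487 × 400) = 0.822999
R(power-range monitor) = exp(−0.000634 × 400) = 0.776002
R(neutron-flux detector) = exp(−0.000247 × 400) = 0.905924
R(trip breaker) = exp(−0.000128 × 400) = 0.950089
R(isolation relay) = exp(−0.0000201 × 400) = 0.991992
Parallel (neutron-flux detector and trip breaker): 1 − (1 − 0.905924)(1 − 0.950089) = 0.995305
Series (power-range monitor, [0.995305], and isolation relay): 0.776002 × 0.995305 × 0.991992 = 0.766174
Parallel (signal conditioner and [0.766174]): 1 − (1 − 0.822999)(1 − 0.766174) = 0.9586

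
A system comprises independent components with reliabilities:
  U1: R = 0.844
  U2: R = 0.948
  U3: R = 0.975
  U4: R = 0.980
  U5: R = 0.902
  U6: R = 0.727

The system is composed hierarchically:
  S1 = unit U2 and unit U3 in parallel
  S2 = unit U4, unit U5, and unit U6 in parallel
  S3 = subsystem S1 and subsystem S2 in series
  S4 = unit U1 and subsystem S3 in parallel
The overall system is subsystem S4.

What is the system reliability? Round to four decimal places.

Parallel (U2 and U3): 1 − (1 − 0.948000)(1 − 0.975000) = 0.998700
Parallel (U4, U5, and U6): 1 − (1 − 0.980000)(1 − 0.902000)(1 − 0.727000) = 0.999465
Series ([0.998700] and [0.999465]): 0.998700 × 0.999465 = 0.998166
Parallel (U1 and [0.998166]): 1 − (1 − 0.844000)(1 − 0.998166) = 0.9997

0.9997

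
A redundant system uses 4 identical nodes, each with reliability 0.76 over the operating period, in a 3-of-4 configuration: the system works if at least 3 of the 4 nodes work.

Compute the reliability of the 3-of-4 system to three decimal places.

0.755

R = Σ_{i=3}^{4} C(4,i) p^i (1−p)^{4−i} with p = 0.76
C(4,3)·0.76^3·0.24^1 = 0.42142
C(4,4)·0.76^4·0.24^0 = 0.33362
Sum = 0.755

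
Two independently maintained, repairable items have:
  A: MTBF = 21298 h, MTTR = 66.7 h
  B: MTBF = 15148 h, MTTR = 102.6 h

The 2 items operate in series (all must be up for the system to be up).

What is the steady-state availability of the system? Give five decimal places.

A(A) = MTBF/(MTBF+MTTR) = 21298/(21298+66.7) = 0.996878
A(B) = MTBF/(MTBF+MTTR) = 15148/(15148+102.6) = 0.993272
Series availability: 0.996878 × 0.993272 = 0.99017

0.99017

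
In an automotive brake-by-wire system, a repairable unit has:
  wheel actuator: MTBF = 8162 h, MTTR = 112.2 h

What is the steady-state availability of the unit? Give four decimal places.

0.9864

A(wheel actuator) = MTBF/(MTBF+MTTR) = 8162/(8162+112.2) = 0.9864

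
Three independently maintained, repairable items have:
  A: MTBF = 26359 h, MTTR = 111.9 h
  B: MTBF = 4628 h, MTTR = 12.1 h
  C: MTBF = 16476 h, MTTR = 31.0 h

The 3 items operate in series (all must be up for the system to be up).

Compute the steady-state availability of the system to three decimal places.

0.991

A(A) = MTBF/(MTBF+MTTR) = 26359/(26359+111.9) = 0.995773
A(B) = MTBF/(MTBF+MTTR) = 4628/(4628+12.1) = 0.997392
A(C) = MTBF/(MTBF+MTTR) = 16476/(16476+31.0) = 0.998122
Series availability: 0.995773 × 0.997392 × 0.998122 = 0.991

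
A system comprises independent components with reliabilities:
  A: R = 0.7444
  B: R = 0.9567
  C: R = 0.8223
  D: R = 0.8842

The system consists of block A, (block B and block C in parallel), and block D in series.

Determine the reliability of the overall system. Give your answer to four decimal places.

0.6531

Parallel (B and C): 1 − (1 − 0.956700)(1 − 0.822300) = 0.992306
Series (A, [0.992306], and D): 0.744400 × 0.992306 × 0.884200 = 0.6531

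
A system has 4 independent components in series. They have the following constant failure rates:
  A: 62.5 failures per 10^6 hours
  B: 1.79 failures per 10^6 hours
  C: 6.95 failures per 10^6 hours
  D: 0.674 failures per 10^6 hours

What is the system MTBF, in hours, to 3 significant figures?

13900

Series of exponential components: λ_sys = Σ λ_i
λ_sys = 0.0000625 + 0.00000179 + 0.00000695 + 0.000000674 = 7.1914e-05 /h
MTBF = 1 / λ_sys = 13900 h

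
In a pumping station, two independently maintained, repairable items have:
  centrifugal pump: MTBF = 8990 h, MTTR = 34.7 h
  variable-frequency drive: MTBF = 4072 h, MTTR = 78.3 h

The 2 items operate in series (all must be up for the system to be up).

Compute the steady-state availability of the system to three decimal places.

0.977

A(centrifugal pump) = MTBF/(MTBF+MTTR) = 8990/(8990+34.7) = 0.996155
A(variable-frequency drive) = MTBF/(MTBF+MTTR) = 4072/(4072+78.3) = 0.981134
Series availability: 0.996155 × 0.981134 = 0.977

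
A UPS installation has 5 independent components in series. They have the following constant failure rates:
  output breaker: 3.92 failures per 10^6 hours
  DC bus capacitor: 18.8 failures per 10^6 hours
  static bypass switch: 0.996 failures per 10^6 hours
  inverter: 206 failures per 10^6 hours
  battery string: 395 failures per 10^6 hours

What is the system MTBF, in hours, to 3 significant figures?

1600

Series of exponential components: λ_sys = Σ λ_i
λ_sys = 0.00000392 + 0.0000188 + 0.000000996 + 0.000206 + 0.000395 = 6.2472e-04 /h
MTBF = 1 / λ_sys = 1600 h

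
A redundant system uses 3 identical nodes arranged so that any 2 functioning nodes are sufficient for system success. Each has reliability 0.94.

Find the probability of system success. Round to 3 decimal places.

R = Σ_{i=2}^{3} C(3,i) p^i (1−p)^{3−i} with p = 0.94
C(3,2)·0.94^2·0.06^1 = 0.15905
C(3,3)·0.94^3·0.06^0 = 0.83058
Sum = 0.990

0.990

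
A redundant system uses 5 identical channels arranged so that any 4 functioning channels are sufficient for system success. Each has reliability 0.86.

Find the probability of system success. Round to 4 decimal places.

R = Σ_{i=4}^{5} C(5,i) p^i (1−p)^{5−i} with p = 0.86
C(5,4)·0.86^4·0.14^1 = 0.382906
C(5,5)·0.86^5·0.14^0 = 0.470427
Sum = 0.8533

0.8533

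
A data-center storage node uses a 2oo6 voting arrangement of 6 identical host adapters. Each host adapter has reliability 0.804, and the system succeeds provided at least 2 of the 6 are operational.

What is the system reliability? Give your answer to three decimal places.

R = Σ_{i=2}^{6} C(6,i) p^i (1−p)^{6−i} with p = 0.804
C(6,2)·0.804^2·0.196^4 = 0.01431
C(6,3)·0.804^3·0.196^3 = 0.07826
C(6,4)·0.804^4·0.196^2 = 0.24078
C(6,5)·0.804^5·0.196^1 = 0.39508
C(6,6)·0.804^6·0.196^0 = 0.27011
Sum = 0.999

0.999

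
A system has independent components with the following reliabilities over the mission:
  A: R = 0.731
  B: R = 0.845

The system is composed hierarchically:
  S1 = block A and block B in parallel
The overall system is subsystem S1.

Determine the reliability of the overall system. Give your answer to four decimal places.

Parallel (A and B): 1 − (1 − 0.731000)(1 − 0.845000) = 0.9583

0.9583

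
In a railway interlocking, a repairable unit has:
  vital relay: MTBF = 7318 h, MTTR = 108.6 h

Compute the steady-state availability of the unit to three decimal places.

0.985

A(vital relay) = MTBF/(MTBF+MTTR) = 7318/(7318+108.6) = 0.985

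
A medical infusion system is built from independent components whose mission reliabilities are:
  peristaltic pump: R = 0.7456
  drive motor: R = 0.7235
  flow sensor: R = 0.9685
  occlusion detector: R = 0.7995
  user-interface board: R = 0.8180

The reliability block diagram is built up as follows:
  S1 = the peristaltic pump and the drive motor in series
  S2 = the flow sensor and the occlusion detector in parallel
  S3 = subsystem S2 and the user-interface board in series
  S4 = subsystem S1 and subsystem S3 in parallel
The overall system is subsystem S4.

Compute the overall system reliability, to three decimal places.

0.914

Series (peristaltic pump and drive motor): 0.74560 × 0.72350 = 0.53944
Parallel (flow sensor and occlusion detector): 1 − (1 − 0.96850)(1 − 0.79950) = 0.99368
Series ([0.99368] and user-interface board): 0.99368 × 0.81800 = 0.81283
Parallel ([0.53944] and [0.81283]): 1 − (1 − 0.53944)(1 − 0.81283) = 0.914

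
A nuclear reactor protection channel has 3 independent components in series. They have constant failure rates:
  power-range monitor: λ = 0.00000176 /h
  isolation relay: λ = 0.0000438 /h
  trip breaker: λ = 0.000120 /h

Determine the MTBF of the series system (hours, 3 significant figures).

6040

Series of exponential components: λ_sys = Σ λ_i
λ_sys = 0.00000176 + 0.0000438 + 0.000120 = 1.6556e-04 /h
MTBF = 1 / λ_sys = 6040 h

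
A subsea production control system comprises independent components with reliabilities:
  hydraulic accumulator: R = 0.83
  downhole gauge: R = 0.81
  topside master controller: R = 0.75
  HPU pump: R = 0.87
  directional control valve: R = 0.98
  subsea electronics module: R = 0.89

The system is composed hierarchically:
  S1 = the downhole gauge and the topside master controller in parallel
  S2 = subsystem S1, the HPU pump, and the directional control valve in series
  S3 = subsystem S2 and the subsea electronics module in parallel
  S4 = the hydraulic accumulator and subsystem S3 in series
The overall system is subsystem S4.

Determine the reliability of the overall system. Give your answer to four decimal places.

Parallel (downhole gauge and topside master controller): 1 − (1 − 0.810000)(1 − 0.750000) = 0.952500
Series ([0.952500], HPU pump, and directional control valve): 0.952500 × 0.870000 × 0.980000 = 0.812102
Parallel ([0.812102] and subsea electronics module): 1 − (1 − 0.812102)(1 − 0.890000) = 0.979331
Series (hydraulic accumulator and [0.979331]): 0.830000 × 0.979331 = 0.8128

0.8128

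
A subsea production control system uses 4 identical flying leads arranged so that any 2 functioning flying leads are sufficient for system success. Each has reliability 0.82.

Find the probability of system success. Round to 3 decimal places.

0.980

R = Σ_{i=2}^{4} C(4,i) p^i (1−p)^{4−i} with p = 0.82
C(4,2)·0.82^2·0.18^2 = 0.13071
C(4,3)·0.82^3·0.18^1 = 0.39698
C(4,4)·0.82^4·0.18^0 = 0.45212
Sum = 0.980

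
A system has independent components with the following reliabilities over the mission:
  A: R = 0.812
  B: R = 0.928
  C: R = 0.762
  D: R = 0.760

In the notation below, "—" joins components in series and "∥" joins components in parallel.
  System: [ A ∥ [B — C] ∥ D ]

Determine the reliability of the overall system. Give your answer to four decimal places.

Series (B and C): 0.928000 × 0.762000 = 0.707136
Parallel (A, [0.707136], and D): 1 − (1 − 0.812000)(1 − 0.707136)(1 − 0.760000) = 0.9868

0.9868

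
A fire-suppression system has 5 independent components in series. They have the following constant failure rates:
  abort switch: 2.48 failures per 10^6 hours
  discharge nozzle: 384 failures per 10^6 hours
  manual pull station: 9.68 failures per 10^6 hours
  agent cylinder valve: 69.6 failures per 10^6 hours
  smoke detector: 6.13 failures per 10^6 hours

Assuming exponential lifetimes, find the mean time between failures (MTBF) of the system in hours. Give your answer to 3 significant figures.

Series of exponential components: λ_sys = Σ λ_i
λ_sys = 0.00000248 + 0.000384 + 0.00000968 + 0.0000696 + 0.00000613 = 4.7189e-04 /h
MTBF = 1 / λ_sys = 2120 h

2120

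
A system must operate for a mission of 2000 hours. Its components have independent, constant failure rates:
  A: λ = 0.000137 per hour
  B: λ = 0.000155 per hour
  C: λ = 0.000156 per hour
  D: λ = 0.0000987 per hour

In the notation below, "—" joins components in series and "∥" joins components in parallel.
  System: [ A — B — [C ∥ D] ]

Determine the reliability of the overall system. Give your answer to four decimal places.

0.5309

R(A) = exp(−0.000137 × 2000) = 0.760332
R(B) = exp(−0.000155 × 2000) = 0.733447
R(C) = exp(−0.000156 × 2000) = 0.731982
R(D) = exp(−0.0000987 × 2000) = 0.820862
Parallel (C and D): 1 − (1 − 0.731982)(1 − 0.820862) = 0.951988
Series (A, B, and [0.951988]): 0.760332 × 0.733447 × 0.951988 = 0.5309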